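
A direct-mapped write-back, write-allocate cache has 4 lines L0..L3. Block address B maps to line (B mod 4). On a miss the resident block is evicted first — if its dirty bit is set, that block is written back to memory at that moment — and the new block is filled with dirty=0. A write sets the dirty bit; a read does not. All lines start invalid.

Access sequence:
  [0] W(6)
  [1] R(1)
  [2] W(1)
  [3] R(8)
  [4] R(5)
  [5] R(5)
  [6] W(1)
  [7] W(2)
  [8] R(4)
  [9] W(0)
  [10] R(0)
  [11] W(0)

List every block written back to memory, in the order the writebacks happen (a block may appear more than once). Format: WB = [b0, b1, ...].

0: W B6 → L2 miss [D]
1: R B1 → L1 miss [-]
2: W B1 → L1 hit [D]
3: R B8 → L0 miss [-]
4: R B5 → L1 miss wb→B1 [-]
5: R B5 → L1 hit [-]
6: W B1 → L1 miss [D]
7: W B2 → L2 miss wb→B6 [D]
8: R B4 → L0 miss [-]
9: W B0 → L0 miss [D]
10: R B0 → L0 hit [D]
11: W B0 → L0 hit [D]

WB = [1, 6]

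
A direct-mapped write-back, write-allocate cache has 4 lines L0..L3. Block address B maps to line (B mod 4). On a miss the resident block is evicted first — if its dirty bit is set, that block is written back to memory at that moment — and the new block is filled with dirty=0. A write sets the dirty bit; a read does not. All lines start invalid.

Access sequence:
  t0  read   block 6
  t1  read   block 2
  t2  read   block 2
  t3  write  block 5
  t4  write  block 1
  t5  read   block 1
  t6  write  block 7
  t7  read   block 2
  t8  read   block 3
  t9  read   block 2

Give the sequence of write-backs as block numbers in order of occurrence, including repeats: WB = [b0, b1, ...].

WB = [5, 7]

  0 | R B6 → L2 miss [-]
  1 | R B2 → L2 miss [-]
  2 | R B2 → L2 hit [-]
  3 | W B5 → L1 miss [D]
  4 | W B1 → L1 miss wb→B5 [D]
  5 | R B1 → L1 hit [D]
  6 | W B7 → L3 miss [D]
  7 | R B2 → L2 hit [-]
  8 | R B3 → L3 miss wb→B7 [-]
  9 | R B2 → L2 hit [-]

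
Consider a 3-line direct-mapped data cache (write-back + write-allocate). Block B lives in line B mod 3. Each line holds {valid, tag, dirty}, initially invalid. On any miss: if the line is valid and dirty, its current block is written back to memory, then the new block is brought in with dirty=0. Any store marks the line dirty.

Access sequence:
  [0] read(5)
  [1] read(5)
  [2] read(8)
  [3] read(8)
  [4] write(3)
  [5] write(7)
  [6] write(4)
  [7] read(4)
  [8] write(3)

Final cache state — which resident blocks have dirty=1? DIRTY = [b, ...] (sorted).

0: R B5 → L2 miss [-]
1: R B5 → L2 hit [-]
2: R B8 → L2 miss [-]
3: R B8 → L2 hit [-]
4: W B3 → L0 miss [D]
5: W B7 → L1 miss [D]
6: W B4 → L1 miss wb→B7 [D]
7: R B4 → L1 hit [D]
8: W B3 → L0 hit [D]

DIRTY = [3, 4]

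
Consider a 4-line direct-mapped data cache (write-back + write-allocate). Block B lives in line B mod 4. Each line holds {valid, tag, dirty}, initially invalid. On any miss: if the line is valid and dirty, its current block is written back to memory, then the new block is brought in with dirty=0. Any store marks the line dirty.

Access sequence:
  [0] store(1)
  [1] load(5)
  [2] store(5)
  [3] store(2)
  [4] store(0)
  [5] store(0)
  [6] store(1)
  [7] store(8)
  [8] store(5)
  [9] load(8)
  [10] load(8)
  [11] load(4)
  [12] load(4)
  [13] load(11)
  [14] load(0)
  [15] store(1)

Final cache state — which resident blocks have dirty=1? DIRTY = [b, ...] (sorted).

  0 | W B1 → L1 miss [D]
  1 | R B5 → L1 miss wb→B1 [-]
  2 | W B5 → L1 hit [D]
  3 | W B2 → L2 miss [D]
  4 | W B0 → L0 miss [D]
  5 | W B0 → L0 hit [D]
  6 | W B1 → L1 miss wb→B5 [D]
  7 | W B8 → L0 miss wb→B0 [D]
  8 | W B5 → L1 miss wb→B1 [D]
  9 | R B8 → L0 hit [D]
  10 | R B8 → L0 hit [D]
  11 | R B4 → L0 miss wb→B8 [-]
  12 | R B4 → L0 hit [-]
  13 | R B11 → L3 miss [-]
  14 | R B0 → L0 miss [-]
  15 | W B1 → L1 miss wb→B5 [D]

DIRTY = [1, 2]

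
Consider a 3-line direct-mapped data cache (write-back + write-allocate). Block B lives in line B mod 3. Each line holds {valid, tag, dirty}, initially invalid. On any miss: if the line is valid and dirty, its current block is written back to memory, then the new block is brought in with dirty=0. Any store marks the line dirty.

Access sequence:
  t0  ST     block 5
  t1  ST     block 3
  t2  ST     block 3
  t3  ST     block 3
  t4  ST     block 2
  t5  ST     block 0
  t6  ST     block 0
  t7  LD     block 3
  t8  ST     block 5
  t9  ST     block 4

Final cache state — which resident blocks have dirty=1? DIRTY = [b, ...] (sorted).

0: W B5 → L2 miss [D]
1: W B3 → L0 miss [D]
2: W B3 → L0 hit [D]
3: W B3 → L0 hit [D]
4: W B2 → L2 miss wb→B5 [D]
5: W B0 → L0 miss wb→B3 [D]
6: W B0 → L0 hit [D]
7: R B3 → L0 miss wb→B0 [-]
8: W B5 → L2 miss wb→B2 [D]
9: W B4 → L1 miss [D]

DIRTY = [4, 5]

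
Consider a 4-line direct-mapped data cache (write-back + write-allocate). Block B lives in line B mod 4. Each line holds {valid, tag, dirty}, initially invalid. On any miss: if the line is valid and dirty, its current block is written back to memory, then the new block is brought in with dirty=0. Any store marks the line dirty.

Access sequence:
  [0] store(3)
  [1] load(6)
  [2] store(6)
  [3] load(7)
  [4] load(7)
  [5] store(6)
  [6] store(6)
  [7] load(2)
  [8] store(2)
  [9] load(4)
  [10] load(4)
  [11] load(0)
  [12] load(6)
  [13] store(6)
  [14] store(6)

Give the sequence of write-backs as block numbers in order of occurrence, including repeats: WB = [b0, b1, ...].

0: W B3 → L3 miss [D]
1: R B6 → L2 miss [-]
2: W B6 → L2 hit [D]
3: R B7 → L3 miss wb→B3 [-]
4: R B7 → L3 hit [-]
5: W B6 → L2 hit [D]
6: W B6 → L2 hit [D]
7: R B2 → L2 miss wb→B6 [-]
8: W B2 → L2 hit [D]
9: R B4 → L0 miss [-]
10: R B4 → L0 hit [-]
11: R B0 → L0 miss [-]
12: R B6 → L2 miss wb→B2 [-]
13: W B6 → L2 hit [D]
14: W B6 → L2 hit [D]

WB = [3, 6, 2]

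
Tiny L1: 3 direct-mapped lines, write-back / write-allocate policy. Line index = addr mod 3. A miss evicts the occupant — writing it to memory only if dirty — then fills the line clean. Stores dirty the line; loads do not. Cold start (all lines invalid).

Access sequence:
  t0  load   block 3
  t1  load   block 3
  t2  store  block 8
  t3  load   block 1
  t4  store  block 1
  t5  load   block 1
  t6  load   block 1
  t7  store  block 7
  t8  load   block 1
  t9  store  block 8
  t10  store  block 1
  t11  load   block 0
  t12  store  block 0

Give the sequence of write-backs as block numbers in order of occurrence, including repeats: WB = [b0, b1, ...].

WB = [1, 7]

  0 | R B3 → L0 miss [-]
  1 | R B3 → L0 hit [-]
  2 | W B8 → L2 miss [D]
  3 | R B1 → L1 miss [-]
  4 | W B1 → L1 hit [D]
  5 | R B1 → L1 hit [D]
  6 | R B1 → L1 hit [D]
  7 | W B7 → L1 miss wb→B1 [D]
  8 | R B1 → L1 miss wb→B7 [-]
  9 | W B8 → L2 hit [D]
  10 | W B1 → L1 hit [D]
  11 | R B0 → L0 miss [-]
  12 | W B0 → L0 hit [D]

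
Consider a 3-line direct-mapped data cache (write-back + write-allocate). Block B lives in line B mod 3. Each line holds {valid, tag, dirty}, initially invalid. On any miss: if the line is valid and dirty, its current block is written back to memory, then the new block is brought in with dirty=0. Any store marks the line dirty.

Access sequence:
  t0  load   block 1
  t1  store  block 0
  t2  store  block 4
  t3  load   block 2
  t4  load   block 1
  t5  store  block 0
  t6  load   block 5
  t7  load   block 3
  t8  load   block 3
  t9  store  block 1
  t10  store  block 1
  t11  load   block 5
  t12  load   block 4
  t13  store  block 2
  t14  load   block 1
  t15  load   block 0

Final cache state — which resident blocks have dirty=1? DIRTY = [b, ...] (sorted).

0: R B1 -> L1 miss  d=-]
1: W B0 -> L0 miss  d=D]
2: W B4 -> L1 miss  d=D]
3: R B2 -> L2 miss  d=-]
4: R B1 -> L1 miss wb->B4  d=-]
5: W B0 -> L0 hit  d=D]
6: R B5 -> L2 miss  d=-]
7: R B3 -> L0 miss wb->B0  d=-]
8: R B3 -> L0 hit  d=-]
9: W B1 -> L1 hit  d=D]
10: W B1 -> L1 hit  d=D]
11: R B5 -> L2 hit  d=-]
12: R B4 -> L1 miss wb->B1  d=-]
13: W B2 -> L2 miss  d=D]
14: R B1 -> L1 miss  d=-]
15: R B0 -> L0 miss  d=-]

DIRTY = [2]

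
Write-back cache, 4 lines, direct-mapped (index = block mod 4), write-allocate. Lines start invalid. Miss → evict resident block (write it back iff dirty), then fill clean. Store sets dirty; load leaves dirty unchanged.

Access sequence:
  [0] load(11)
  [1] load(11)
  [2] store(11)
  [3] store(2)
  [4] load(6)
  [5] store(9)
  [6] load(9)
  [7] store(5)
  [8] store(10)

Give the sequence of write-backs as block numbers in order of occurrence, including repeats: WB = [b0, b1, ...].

WB = [2, 9]

0: R B11 → L3 miss [-]
1: R B11 → L3 hit [-]
2: W B11 → L3 hit [D]
3: W B2 → L2 miss [D]
4: R B6 → L2 miss wb→B2 [-]
5: W B9 → L1 miss [D]
6: R B9 → L1 hit [D]
7: W B5 → L1 miss wb→B9 [D]
8: W B10 → L2 miss [D]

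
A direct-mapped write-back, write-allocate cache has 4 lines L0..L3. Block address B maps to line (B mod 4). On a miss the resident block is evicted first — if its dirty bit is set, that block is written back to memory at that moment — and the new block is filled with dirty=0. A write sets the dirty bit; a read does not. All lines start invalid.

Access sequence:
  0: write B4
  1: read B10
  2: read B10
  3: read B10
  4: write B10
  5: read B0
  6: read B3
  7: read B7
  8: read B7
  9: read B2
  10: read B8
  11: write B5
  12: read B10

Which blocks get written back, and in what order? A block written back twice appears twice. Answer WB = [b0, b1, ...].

0: W B4 → L0 miss [D]
1: R B10 → L2 miss [-]
2: R B10 → L2 hit [-]
3: R B10 → L2 hit [-]
4: W B10 → L2 hit [D]
5: R B0 → L0 miss wb→B4 [-]
6: R B3 → L3 miss [-]
7: R B7 → L3 miss [-]
8: R B7 → L3 hit [-]
9: R B2 → L2 miss wb→B10 [-]
10: R B8 → L0 miss [-]
11: W B5 → L1 miss [D]
12: R B10 → L2 miss [-]

WB = [4, 10]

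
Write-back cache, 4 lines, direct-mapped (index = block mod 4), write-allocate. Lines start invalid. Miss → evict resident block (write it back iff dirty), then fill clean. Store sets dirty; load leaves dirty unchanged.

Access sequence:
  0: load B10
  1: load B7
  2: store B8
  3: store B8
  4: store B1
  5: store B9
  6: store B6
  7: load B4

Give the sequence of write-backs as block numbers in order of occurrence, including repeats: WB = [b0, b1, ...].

0: R B10 → L2 miss [-]
1: R B7 → L3 miss [-]
2: W B8 → L0 miss [D]
3: W B8 → L0 hit [D]
4: W B1 → L1 miss [D]
5: W B9 → L1 miss wb→B1 [D]
6: W B6 → L2 miss [D]
7: R B4 → L0 miss wb→B8 [-]

WB = [1, 8]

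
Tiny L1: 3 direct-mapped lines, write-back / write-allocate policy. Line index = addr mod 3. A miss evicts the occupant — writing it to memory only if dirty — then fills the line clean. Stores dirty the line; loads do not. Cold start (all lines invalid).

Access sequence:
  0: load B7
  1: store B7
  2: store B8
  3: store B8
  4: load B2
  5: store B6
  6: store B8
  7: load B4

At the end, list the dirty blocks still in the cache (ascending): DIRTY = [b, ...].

0: R B7 -> L1 miss  d=-]
1: W B7 -> L1 hit  d=D]
2: W B8 -> L2 miss  d=D]
3: W B8 -> L2 hit  d=D]
4: R B2 -> L2 miss wb->B8  d=-]
5: W B6 -> L0 miss  d=D]
6: W B8 -> L2 miss  d=D]
7: R B4 -> L1 miss wb->B7  d=-]

DIRTY = [6, 8]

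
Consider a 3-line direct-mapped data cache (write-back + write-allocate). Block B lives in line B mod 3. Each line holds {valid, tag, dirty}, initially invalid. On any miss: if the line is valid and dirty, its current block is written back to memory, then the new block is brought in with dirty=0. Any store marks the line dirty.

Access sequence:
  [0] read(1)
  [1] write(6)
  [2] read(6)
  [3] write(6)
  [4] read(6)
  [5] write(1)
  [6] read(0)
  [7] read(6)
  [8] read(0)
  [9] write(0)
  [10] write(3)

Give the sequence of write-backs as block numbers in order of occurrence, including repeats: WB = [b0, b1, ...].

WB = [6, 0]

  0 | R B1 → L1 miss [-]
  1 | W B6 → L0 miss [D]
  2 | R B6 → L0 hit [D]
  3 | W B6 → L0 hit [D]
  4 | R B6 → L0 hit [D]
  5 | W B1 → L1 hit [D]
  6 | R B0 → L0 miss wb→B6 [-]
  7 | R B6 → L0 miss [-]
  8 | R B0 → L0 miss [-]
  9 | W B0 → L0 hit [D]
  10 | W B3 → L0 miss wb→B0 [D]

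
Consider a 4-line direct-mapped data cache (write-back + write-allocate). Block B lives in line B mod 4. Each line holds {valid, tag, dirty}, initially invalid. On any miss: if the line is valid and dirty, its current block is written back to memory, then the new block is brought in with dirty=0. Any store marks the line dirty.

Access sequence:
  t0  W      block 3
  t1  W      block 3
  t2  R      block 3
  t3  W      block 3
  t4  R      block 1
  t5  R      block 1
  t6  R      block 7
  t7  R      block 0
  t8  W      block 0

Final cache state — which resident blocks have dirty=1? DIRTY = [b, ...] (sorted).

DIRTY = [0]

0: W B3 → L3 miss [D]
1: W B3 → L3 hit [D]
2: R B3 → L3 hit [D]
3: W B3 → L3 hit [D]
4: R B1 → L1 miss [-]
5: R B1 → L1 hit [-]
6: R B7 → L3 miss wb→B3 [-]
7: R B0 → L0 miss [-]
8: W B0 → L0 hit [D]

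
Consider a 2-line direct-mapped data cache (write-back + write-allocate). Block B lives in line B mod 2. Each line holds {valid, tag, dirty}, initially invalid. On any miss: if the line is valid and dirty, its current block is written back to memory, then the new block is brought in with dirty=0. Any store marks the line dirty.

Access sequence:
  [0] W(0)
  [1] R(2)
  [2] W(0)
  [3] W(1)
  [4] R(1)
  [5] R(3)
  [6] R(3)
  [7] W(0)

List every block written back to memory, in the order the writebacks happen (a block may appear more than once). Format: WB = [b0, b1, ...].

WB = [0, 1]

  0 | W B0 → L0 miss [D]
  1 | R B2 → L0 miss wb→B0 [-]
  2 | W B0 → L0 miss [D]
  3 | W B1 → L1 miss [D]
  4 | R B1 → L1 hit [D]
  5 | R B3 → L1 miss wb→B1 [-]
  6 | R B3 → L1 hit [-]
  7 | W B0 → L0 hit [D]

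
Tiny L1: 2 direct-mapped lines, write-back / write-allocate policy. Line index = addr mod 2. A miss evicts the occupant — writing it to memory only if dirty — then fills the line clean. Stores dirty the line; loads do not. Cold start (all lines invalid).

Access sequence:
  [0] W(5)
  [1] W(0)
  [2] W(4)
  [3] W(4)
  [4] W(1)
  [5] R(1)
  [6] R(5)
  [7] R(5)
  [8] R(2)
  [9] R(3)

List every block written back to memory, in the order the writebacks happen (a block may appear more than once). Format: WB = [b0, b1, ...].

0: W B5 -> L1 miss  d=D]
1: W B0 -> L0 miss  d=D]
2: W B4 -> L0 miss wb->B0  d=D]
3: W B4 -> L0 hit  d=D]
4: W B1 -> L1 miss wb->B5  d=D]
5: R B1 -> L1 hit  d=D]
6: R B5 -> L1 miss wb->B1  d=-]
7: R B5 -> L1 hit  d=-]
8: R B2 -> L0 miss wb->B4  d=-]
9: R B3 -> L1 miss  d=-]

WB = [0, 5, 1, 4]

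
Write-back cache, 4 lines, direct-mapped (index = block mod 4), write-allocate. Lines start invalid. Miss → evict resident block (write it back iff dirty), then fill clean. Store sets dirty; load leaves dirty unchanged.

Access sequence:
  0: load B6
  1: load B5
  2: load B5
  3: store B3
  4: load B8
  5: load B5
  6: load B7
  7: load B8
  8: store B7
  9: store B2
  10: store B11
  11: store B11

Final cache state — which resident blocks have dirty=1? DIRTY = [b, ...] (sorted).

0: R B6 -> L2 miss  d=-]
1: R B5 -> L1 miss  d=-]
2: R B5 -> L1 hit  d=-]
3: W B3 -> L3 miss  d=D]
4: R B8 -> L0 miss  d=-]
5: R B5 -> L1 hit  d=-]
6: R B7 -> L3 miss wb->B3  d=-]
7: R B8 -> L0 hit  d=-]
8: W B7 -> L3 hit  d=D]
9: W B2 -> L2 miss  d=D]
10: W B11 -> L3 miss wb->B7  d=D]
11: W B11 -> L3 hit  d=D]

DIRTY = [2, 11]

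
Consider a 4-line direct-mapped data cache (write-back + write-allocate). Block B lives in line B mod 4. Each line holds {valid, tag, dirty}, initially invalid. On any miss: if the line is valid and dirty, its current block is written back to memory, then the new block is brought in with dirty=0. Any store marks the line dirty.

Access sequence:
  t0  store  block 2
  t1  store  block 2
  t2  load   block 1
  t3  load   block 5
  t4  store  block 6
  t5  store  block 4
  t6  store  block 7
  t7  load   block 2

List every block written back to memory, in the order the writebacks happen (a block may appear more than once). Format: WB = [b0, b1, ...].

WB = [2, 6]

  0 | W B2 → L2 miss [D]
  1 | W B2 → L2 hit [D]
  2 | R B1 → L1 miss [-]
  3 | R B5 → L1 miss [-]
  4 | W B6 → L2 miss wb→B2 [D]
  5 | W B4 → L0 miss [D]
  6 | W B7 → L3 miss [D]
  7 | R B2 → L2 miss wb→B6 [-]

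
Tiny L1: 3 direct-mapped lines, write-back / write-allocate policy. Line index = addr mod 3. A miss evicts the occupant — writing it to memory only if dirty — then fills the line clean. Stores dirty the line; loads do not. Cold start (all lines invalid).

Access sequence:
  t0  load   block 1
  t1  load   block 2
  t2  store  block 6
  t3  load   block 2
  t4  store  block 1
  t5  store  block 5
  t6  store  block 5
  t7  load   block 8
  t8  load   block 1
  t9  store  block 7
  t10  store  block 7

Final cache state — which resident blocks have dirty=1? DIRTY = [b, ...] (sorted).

0: R B1 → L1 miss [-]
1: R B2 → L2 miss [-]
2: W B6 → L0 miss [D]
3: R B2 → L2 hit [-]
4: W B1 → L1 hit [D]
5: W B5 → L2 miss [D]
6: W B5 → L2 hit [D]
7: R B8 → L2 miss wb→B5 [-]
8: R B1 → L1 hit [D]
9: W B7 → L1 miss wb→B1 [D]
10: W B7 → L1 hit [D]

DIRTY = [6, 7]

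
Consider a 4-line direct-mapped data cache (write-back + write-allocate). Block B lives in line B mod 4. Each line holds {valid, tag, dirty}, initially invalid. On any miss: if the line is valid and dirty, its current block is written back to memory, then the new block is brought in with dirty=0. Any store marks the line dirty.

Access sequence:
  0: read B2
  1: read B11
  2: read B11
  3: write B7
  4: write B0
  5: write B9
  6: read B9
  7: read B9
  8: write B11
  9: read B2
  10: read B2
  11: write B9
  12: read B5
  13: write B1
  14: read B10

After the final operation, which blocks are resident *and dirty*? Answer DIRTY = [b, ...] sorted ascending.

DIRTY = [0, 1, 11]

0: R B2 -> L2 miss  d=-]
1: R B11 -> L3 miss  d=-]
2: R B11 -> L3 hit  d=-]
3: W B7 -> L3 miss  d=D]
4: W B0 -> L0 miss  d=D]
5: W B9 -> L1 miss  d=D]
6: R B9 -> L1 hit  d=D]
7: R B9 -> L1 hit  d=D]
8: W B11 -> L3 miss wb->B7  d=D]
9: R B2 -> L2 hit  d=-]
10: R B2 -> L2 hit  d=-]
11: W B9 -> L1 hit  d=D]
12: R B5 -> L1 miss wb->B9  d=-]
13: W B1 -> L1 miss  d=D]
14: R B10 -> L2 miss  d=-]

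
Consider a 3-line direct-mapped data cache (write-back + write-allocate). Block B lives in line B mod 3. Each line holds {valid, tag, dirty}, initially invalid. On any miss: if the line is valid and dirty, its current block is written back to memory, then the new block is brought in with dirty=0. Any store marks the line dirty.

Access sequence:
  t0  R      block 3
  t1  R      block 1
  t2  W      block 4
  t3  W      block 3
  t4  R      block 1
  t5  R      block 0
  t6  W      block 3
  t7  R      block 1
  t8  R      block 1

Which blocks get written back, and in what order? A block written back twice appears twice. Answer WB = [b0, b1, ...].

WB = [4, 3]

  0 | R B3 → L0 miss [-]
  1 | R B1 → L1 miss [-]
  2 | W B4 → L1 miss [D]
  3 | W B3 → L0 hit [D]
  4 | R B1 → L1 miss wb→B4 [-]
  5 | R B0 → L0 miss wb→B3 [-]
  6 | W B3 → L0 miss [D]
  7 | R B1 → L1 hit [-]
  8 | R B1 → L1 hit [-]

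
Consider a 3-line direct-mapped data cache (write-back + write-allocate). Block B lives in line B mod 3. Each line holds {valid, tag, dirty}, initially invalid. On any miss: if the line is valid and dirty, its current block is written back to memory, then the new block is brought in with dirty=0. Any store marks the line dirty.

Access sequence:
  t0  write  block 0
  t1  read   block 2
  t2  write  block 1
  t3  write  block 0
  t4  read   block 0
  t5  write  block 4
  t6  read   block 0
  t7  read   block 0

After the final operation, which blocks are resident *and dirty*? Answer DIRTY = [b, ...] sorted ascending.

0: W B0 -> L0 miss  d=D]
1: R B2 -> L2 miss  d=-]
2: W B1 -> L1 miss  d=D]
3: W B0 -> L0 hit  d=D]
4: R B0 -> L0 hit  d=D]
5: W B4 -> L1 miss wb->B1  d=D]
6: R B0 -> L0 hit  d=D]
7: R B0 -> L0 hit  d=D]

DIRTY = [0, 4]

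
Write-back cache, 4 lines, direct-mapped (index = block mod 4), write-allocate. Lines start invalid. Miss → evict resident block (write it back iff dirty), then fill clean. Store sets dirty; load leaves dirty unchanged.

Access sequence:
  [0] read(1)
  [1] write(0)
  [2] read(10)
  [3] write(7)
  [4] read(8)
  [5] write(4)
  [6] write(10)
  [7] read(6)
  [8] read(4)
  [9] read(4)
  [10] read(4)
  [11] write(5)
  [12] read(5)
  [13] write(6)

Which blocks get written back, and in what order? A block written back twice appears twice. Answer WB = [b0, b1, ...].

WB = [0, 10]

0: R B1 → L1 miss [-]
1: W B0 → L0 miss [D]
2: R B10 → L2 miss [-]
3: W B7 → L3 miss [D]
4: R B8 → L0 miss wb→B0 [-]
5: W B4 → L0 miss [D]
6: W B10 → L2 hit [D]
7: R B6 → L2 miss wb→B10 [-]
8: R B4 → L0 hit [D]
9: R B4 → L0 hit [D]
10: R B4 → L0 hit [D]
11: W B5 → L1 miss [D]
12: R B5 → L1 hit [D]
13: W B6 → L2 hit [D]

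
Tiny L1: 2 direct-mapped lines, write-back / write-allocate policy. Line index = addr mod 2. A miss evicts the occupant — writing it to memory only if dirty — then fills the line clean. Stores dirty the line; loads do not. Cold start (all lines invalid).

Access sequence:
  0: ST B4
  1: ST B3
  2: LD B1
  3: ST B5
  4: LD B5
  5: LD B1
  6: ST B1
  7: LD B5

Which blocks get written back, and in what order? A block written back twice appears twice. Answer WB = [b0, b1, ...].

WB = [3, 5, 1]

0: W B4 -> L0 miss  d=D]
1: W B3 -> L1 miss  d=D]
2: R B1 -> L1 miss wb->B3  d=-]
3: W B5 -> L1 miss  d=D]
4: R B5 -> L1 hit  d=D]
5: R B1 -> L1 miss wb->B5  d=-]
6: W B1 -> L1 hit  d=D]
7: R B5 -> L1 miss wb->B1  d=-]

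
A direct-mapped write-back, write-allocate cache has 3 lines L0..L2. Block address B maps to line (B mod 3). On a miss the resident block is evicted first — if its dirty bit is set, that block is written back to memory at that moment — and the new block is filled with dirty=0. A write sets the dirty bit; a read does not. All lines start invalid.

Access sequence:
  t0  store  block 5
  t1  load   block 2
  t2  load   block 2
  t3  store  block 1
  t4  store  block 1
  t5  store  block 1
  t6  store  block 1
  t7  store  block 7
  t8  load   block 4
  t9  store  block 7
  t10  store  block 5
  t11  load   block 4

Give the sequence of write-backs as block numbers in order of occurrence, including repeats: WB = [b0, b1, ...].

WB = [5, 1, 7, 7]

0: W B5 → L2 miss [D]
1: R B2 → L2 miss wb→B5 [-]
2: R B2 → L2 hit [-]
3: W B1 → L1 miss [D]
4: W B1 → L1 hit [D]
5: W B1 → L1 hit [D]
6: W B1 → L1 hit [D]
7: W B7 → L1 miss wb→B1 [D]
8: R B4 → L1 miss wb→B7 [-]
9: W B7 → L1 miss [D]
10: W B5 → L2 miss [D]
11: R B4 → L1 miss wb→B7 [-]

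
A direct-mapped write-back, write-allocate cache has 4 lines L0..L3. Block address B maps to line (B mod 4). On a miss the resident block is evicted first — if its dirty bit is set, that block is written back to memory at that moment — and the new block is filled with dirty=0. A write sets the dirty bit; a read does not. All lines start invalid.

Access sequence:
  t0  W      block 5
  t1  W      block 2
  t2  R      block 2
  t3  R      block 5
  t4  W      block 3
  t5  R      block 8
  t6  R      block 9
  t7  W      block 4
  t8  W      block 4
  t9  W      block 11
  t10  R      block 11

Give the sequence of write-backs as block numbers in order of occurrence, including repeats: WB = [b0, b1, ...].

  0 | W B5 → L1 miss [D]
  1 | W B2 → L2 miss [D]
  2 | R B2 → L2 hit [D]
  3 | R B5 → L1 hit [D]
  4 | W B3 → L3 miss [D]
  5 | R B8 → L0 miss [-]
  6 | R B9 → L1 miss wb→B5 [-]
  7 | W B4 → L0 miss [D]
  8 | W B4 → L0 hit [D]
  9 | W B11 → L3 miss wb→B3 [D]
  10 | R B11 → L3 hit [D]

WB = [5, 3]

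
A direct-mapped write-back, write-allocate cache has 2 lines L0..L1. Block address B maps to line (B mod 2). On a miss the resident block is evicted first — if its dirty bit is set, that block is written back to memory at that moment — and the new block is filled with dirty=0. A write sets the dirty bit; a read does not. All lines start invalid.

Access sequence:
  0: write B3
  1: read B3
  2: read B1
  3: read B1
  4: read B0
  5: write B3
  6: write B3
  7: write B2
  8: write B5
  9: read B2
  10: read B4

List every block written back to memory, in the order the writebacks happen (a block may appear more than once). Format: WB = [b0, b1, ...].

WB = [3, 3, 2]

0: W B3 → L1 miss [D]
1: R B3 → L1 hit [D]
2: R B1 → L1 miss wb→B3 [-]
3: R B1 → L1 hit [-]
4: R B0 → L0 miss [-]
5: W B3 → L1 miss [D]
6: W B3 → L1 hit [D]
7: W B2 → L0 miss [D]
8: W B5 → L1 miss wb→B3 [D]
9: R B2 → L0 hit [D]
10: R B4 → L0 miss wb→B2 [-]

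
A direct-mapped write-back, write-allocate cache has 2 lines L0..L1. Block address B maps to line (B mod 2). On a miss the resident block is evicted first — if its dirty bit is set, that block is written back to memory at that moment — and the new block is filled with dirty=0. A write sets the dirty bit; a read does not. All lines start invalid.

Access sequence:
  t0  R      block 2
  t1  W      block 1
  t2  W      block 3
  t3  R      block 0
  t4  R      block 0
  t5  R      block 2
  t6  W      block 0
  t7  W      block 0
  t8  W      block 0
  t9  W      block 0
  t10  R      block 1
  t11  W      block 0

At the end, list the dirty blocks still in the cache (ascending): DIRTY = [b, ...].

DIRTY = [0]

0: R B2 → L0 miss [-]
1: W B1 → L1 miss [D]
2: W B3 → L1 miss wb→B1 [D]
3: R B0 → L0 miss [-]
4: R B0 → L0 hit [-]
5: R B2 → L0 miss [-]
6: W B0 → L0 miss [D]
7: W B0 → L0 hit [D]
8: W B0 → L0 hit [D]
9: W B0 → L0 hit [D]
10: R B1 → L1 miss wb→B3 [-]
11: W B0 → L0 hit [D]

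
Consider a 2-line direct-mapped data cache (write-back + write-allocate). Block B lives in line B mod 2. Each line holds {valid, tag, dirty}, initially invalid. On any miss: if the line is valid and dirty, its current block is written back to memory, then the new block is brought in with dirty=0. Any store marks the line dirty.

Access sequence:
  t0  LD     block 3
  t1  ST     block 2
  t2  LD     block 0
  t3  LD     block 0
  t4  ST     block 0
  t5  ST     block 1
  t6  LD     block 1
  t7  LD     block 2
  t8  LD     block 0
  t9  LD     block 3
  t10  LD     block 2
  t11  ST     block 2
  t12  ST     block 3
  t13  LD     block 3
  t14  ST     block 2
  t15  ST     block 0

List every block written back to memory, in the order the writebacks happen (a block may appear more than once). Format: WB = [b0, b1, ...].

  0 | R B3 → L1 miss [-]
  1 | W B2 → L0 miss [D]
  2 | R B0 → L0 miss wb→B2 [-]
  3 | R B0 → L0 hit [-]
  4 | W B0 → L0 hit [D]
  5 | W B1 → L1 miss [D]
  6 | R B1 → L1 hit [D]
  7 | R B2 → L0 miss wb→B0 [-]
  8 | R B0 → L0 miss [-]
  9 | R B3 → L1 miss wb→B1 [-]
  10 | R B2 → L0 miss [-]
  11 | W B2 → L0 hit [D]
  12 | W B3 → L1 hit [D]
  13 | R B3 → L1 hit [D]
  14 | W B2 → L0 hit [D]
  15 | W B0 → L0 miss wb→B2 [D]

WB = [2, 0, 1, 2]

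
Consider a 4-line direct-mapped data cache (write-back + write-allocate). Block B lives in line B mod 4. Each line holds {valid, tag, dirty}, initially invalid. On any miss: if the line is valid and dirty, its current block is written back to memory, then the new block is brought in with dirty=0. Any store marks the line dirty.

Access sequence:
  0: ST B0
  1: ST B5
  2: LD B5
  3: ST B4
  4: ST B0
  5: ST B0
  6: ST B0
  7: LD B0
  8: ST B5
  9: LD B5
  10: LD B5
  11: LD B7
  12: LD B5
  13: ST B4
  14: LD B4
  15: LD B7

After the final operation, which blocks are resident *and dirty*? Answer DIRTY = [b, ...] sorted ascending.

DIRTY = [4, 5]

0: W B0 → L0 miss [D]
1: W B5 → L1 miss [D]
2: R B5 → L1 hit [D]
3: W B4 → L0 miss wb→B0 [D]
4: W B0 → L0 miss wb→B4 [D]
5: W B0 → L0 hit [D]
6: W B0 → L0 hit [D]
7: R B0 → L0 hit [D]
8: W B5 → L1 hit [D]
9: R B5 → L1 hit [D]
10: R B5 → L1 hit [D]
11: R B7 → L3 miss [-]
12: R B5 → L1 hit [D]
13: W B4 → L0 miss wb→B0 [D]
14: R B4 → L0 hit [D]
15: R B7 → L3 hit [-]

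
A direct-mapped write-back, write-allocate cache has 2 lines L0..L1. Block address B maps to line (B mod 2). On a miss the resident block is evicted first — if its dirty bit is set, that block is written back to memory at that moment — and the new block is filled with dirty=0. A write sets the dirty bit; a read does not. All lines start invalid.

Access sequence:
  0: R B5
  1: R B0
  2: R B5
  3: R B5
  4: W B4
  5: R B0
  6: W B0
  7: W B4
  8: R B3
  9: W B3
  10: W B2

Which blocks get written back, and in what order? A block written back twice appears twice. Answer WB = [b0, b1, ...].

WB = [4, 0, 4]

0: R B5 → L1 miss [-]
1: R B0 → L0 miss [-]
2: R B5 → L1 hit [-]
3: R B5 → L1 hit [-]
4: W B4 → L0 miss [D]
5: R B0 → L0 miss wb→B4 [-]
6: W B0 → L0 hit [D]
7: W B4 → L0 miss wb→B0 [D]
8: R B3 → L1 miss [-]
9: W B3 → L1 hit [D]
10: W B2 → L0 miss wb→B4 [D]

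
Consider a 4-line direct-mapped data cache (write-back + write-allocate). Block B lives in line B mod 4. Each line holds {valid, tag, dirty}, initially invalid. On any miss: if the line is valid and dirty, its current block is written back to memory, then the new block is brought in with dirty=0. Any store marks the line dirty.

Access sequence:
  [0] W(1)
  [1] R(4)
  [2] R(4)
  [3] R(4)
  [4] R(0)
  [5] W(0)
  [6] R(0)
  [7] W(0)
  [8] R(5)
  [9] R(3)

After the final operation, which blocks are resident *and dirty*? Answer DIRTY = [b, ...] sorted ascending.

  0 | W B1 → L1 miss [D]
  1 | R B4 → L0 miss [-]
  2 | R B4 → L0 hit [-]
  3 | R B4 → L0 hit [-]
  4 | R B0 → L0 miss [-]
  5 | W B0 → L0 hit [D]
  6 | R B0 → L0 hit [D]
  7 | W B0 → L0 hit [D]
  8 | R B5 → L1 miss wb→B1 [-]
  9 | R B3 → L3 miss [-]

DIRTY = [0]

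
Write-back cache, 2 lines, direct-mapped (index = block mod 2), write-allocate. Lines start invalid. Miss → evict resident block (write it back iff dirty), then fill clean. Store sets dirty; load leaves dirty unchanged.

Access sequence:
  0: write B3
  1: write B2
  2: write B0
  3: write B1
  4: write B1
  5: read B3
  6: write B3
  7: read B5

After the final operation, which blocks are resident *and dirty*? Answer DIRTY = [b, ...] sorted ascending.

DIRTY = [0]

0: W B3 -> L1 miss  d=D]
1: W B2 -> L0 miss  d=D]
2: W B0 -> L0 miss wb->B2  d=D]
3: W B1 -> L1 miss wb->B3  d=D]
4: W B1 -> L1 hit  d=D]
5: R B3 -> L1 miss wb->B1  d=-]
6: W B3 -> L1 hit  d=D]
7: R B5 -> L1 miss wb->B3  d=-]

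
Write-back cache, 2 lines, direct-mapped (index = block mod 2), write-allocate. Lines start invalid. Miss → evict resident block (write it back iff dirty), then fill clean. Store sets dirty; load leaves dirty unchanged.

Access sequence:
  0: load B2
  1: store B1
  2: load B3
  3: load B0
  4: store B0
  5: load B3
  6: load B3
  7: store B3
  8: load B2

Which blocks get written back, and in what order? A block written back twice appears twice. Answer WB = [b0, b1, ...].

  0 | R B2 → L0 miss [-]
  1 | W B1 → L1 miss [D]
  2 | R B3 → L1 miss wb→B1 [-]
  3 | R B0 → L0 miss [-]
  4 | W B0 → L0 hit [D]
  5 | R B3 → L1 hit [-]
  6 | R B3 → L1 hit [-]
  7 | W B3 → L1 hit [D]
  8 | R B2 → L0 miss wb→B0 [-]

WB = [1, 0]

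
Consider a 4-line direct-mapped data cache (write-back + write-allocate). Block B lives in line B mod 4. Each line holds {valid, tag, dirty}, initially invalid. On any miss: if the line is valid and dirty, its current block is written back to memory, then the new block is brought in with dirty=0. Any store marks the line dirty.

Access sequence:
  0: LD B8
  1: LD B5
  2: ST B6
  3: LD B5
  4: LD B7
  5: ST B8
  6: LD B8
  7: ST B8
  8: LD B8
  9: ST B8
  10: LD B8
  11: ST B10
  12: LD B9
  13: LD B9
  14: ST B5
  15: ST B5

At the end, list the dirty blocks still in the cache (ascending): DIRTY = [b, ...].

DIRTY = [5, 8, 10]

  0 | R B8 → L0 miss [-]
  1 | R B5 → L1 miss [-]
  2 | W B6 → L2 miss [D]
  3 | R B5 → L1 hit [-]
  4 | R B7 → L3 miss [-]
  5 | W B8 → L0 hit [D]
  6 | R B8 → L0 hit [D]
  7 | W B8 → L0 hit [D]
  8 | R B8 → L0 hit [D]
  9 | W B8 → L0 hit [D]
  10 | R B8 → L0 hit [D]
  11 | W B10 → L2 miss wb→B6 [D]
  12 | R B9 → L1 miss [-]
  13 | R B9 → L1 hit [-]
  14 | W B5 → L1 miss [D]
  15 | W B5 → L1 hit [D]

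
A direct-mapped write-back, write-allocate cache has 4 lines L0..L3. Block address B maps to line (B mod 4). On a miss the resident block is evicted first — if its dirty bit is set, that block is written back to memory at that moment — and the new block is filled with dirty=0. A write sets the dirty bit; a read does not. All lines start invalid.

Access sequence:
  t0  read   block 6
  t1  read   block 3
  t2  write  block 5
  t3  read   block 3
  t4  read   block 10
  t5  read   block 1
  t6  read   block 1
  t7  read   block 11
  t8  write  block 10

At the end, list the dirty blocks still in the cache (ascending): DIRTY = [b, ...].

DIRTY = [10]

0: R B6 -> L2 miss  d=-]
1: R B3 -> L3 miss  d=-]
2: W B5 -> L1 miss  d=D]
3: R B3 -> L3 hit  d=-]
4: R B10 -> L2 miss  d=-]
5: R B1 -> L1 miss wb->B5  d=-]
6: R B1 -> L1 hit  d=-]
7: R B11 -> L3 miss  d=-]
8: W B10 -> L2 hit  d=D]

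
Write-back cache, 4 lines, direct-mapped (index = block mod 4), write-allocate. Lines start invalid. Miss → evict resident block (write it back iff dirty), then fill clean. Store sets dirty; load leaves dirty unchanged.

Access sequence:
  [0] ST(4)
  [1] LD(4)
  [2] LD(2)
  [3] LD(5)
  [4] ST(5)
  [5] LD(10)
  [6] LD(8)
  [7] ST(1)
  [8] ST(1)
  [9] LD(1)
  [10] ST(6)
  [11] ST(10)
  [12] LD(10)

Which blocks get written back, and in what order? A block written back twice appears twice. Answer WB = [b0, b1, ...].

WB = [4, 5, 6]

  0 | W B4 → L0 miss [D]
  1 | R B4 → L0 hit [D]
  2 | R B2 → L2 miss [-]
  3 | R B5 → L1 miss [-]
  4 | W B5 → L1 hit [D]
  5 | R B10 → L2 miss [-]
  6 | R B8 → L0 miss wb→B4 [-]
  7 | W B1 → L1 miss wb→B5 [D]
  8 | W B1 → L1 hit [D]
  9 | R B1 → L1 hit [D]
  10 | W B6 → L2 miss [D]
  11 | W B10 → L2 miss wb→B6 [D]
  12 | R B10 → L2 hit [D]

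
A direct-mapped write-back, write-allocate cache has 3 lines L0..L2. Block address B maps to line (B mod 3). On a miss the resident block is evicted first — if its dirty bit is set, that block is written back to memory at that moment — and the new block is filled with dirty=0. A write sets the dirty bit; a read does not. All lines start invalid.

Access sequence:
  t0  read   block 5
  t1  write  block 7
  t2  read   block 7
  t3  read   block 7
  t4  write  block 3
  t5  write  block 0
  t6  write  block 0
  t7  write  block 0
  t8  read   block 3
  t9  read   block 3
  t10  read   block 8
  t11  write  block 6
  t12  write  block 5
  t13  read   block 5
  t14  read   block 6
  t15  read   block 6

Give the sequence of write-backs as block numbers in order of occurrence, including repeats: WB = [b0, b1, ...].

0: R B5 → L2 miss [-]
1: W B7 → L1 miss [D]
2: R B7 → L1 hit [D]
3: R B7 → L1 hit [D]
4: W B3 → L0 miss [D]
5: W B0 → L0 miss wb→B3 [D]
6: W B0 → L0 hit [D]
7: W B0 → L0 hit [D]
8: R B3 → L0 miss wb→B0 [-]
9: R B3 → L0 hit [-]
10: R B8 → L2 miss [-]
11: W B6 → L0 miss [D]
12: W B5 → L2 miss [D]
13: R B5 → L2 hit [D]
14: R B6 → L0 hit [D]
15: R B6 → L0 hit [D]

WB = [3, 0]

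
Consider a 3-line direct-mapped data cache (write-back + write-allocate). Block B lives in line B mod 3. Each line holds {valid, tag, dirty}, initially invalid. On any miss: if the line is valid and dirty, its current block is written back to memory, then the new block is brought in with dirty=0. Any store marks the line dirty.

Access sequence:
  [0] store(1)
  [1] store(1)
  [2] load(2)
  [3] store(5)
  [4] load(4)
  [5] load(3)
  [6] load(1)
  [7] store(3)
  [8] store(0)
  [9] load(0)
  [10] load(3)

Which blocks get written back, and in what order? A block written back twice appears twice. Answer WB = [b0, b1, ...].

0: W B1 -> L1 miss  d=D]
1: W B1 -> L1 hit  d=D]
2: R B2 -> L2 miss  d=-]
3: W B5 -> L2 miss  d=D]
4: R B4 -> L1 miss wb->B1  d=-]
5: R B3 -> L0 miss  d=-]
6: R B1 -> L1 miss  d=-]
7: W B3 -> L0 hit  d=D]
8: W B0 -> L0 miss wb->B3  d=D]
9: R B0 -> L0 hit  d=D]
10: R B3 -> L0 miss wb->B0  d=-]

WB = [1, 3, 0]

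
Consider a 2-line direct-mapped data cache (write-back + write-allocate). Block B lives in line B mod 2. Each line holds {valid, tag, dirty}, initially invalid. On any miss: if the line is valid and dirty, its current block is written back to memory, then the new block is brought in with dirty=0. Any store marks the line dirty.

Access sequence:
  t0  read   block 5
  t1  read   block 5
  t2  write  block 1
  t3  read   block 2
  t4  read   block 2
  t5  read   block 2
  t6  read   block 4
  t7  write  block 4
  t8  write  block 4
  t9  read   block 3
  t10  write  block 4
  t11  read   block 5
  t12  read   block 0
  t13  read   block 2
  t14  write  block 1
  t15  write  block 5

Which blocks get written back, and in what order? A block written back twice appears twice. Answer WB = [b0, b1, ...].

  0 | R B5 → L1 miss [-]
  1 | R B5 → L1 hit [-]
  2 | W B1 → L1 miss [D]
  3 | R B2 → L0 miss [-]
  4 | R B2 → L0 hit [-]
  5 | R B2 → L0 hit [-]
  6 | R B4 → L0 miss [-]
  7 | W B4 → L0 hit [D]
  8 | W B4 → L0 hit [D]
  9 | R B3 → L1 miss wb→B1 [-]
  10 | W B4 → L0 hit [D]
  11 | R B5 → L1 miss [-]
  12 | R B0 → L0 miss wb→B4 [-]
  13 | R B2 → L0 miss [-]
  14 | W B1 → L1 miss [D]
  15 | W B5 → L1 miss wb→B1 [D]

WB = [1, 4, 1]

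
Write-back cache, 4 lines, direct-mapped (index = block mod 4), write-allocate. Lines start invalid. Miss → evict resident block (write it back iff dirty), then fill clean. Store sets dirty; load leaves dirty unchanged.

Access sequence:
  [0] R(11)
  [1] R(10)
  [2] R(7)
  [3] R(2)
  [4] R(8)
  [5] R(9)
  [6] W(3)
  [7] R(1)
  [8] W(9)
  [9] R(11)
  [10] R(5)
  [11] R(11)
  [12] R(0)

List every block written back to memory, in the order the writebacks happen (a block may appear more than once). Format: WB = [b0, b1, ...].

0: R B11 → L3 miss [-]
1: R B10 → L2 miss [-]
2: R B7 → L3 miss [-]
3: R B2 → L2 miss [-]
4: R B8 → L0 miss [-]
5: R B9 → L1 miss [-]
6: W B3 → L3 miss [D]
7: R B1 → L1 miss [-]
8: W B9 → L1 miss [D]
9: R B11 → L3 miss wb→B3 [-]
10: R B5 → L1 miss wb→B9 [-]
11: R B11 → L3 hit [-]
12: R B0 → L0 miss [-]

WB = [3, 9]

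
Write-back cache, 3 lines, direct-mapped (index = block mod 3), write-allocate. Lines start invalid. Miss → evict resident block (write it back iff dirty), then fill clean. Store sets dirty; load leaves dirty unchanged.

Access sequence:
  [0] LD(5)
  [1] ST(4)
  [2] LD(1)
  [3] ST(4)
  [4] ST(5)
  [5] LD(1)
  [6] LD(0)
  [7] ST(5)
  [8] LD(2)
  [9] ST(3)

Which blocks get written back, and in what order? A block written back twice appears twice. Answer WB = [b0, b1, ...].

0: R B5 -> L2 miss  d=-]
1: W B4 -> L1 miss  d=D]
2: R B1 -> L1 miss wb->B4  d=-]
3: W B4 -> L1 miss  d=D]
4: W B5 -> L2 hit  d=D]
5: R B1 -> L1 miss wb->B4  d=-]
6: R B0 -> L0 miss  d=-]
7: W B5 -> L2 hit  d=D]
8: R B2 -> L2 miss wb->B5  d=-]
9: W B3 -> L0 miss  d=D]

WB = [4, 4, 5]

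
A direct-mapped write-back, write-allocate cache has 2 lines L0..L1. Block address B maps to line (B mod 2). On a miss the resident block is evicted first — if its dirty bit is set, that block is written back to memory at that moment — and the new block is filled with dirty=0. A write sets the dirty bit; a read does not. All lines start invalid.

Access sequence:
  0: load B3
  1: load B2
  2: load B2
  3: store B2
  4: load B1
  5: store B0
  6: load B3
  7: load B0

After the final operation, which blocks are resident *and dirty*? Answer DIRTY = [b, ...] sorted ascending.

  0 | R B3 → L1 miss [-]
  1 | R B2 → L0 miss [-]
  2 | R B2 → L0 hit [-]
  3 | W B2 → L0 hit [D]
  4 | R B1 → L1 miss [-]
  5 | W B0 → L0 miss wb→B2 [D]
  6 | R B3 → L1 miss [-]
  7 | R B0 → L0 hit [D]

DIRTY = [0]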